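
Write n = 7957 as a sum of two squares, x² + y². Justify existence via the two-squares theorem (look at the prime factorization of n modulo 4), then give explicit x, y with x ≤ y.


Step 1: Factor n = 7957 = 73 · 109.
Step 2: Check the mod-4 condition on each prime factor: 73 ≡ 1 (mod 4), exponent 1; 109 ≡ 1 (mod 4), exponent 1.
All primes ≡ 3 (mod 4) appear to even exponent (or don't appear), so by the two-squares theorem n IS expressible as a sum of two squares.
Step 3: Build a representation. Here n = 73 · 109 is a product of primes ≡ 1 (mod 4). Each prime p ≡ 1 (mod 4) is itself a sum of two squares; find a² by testing p − a² for a perfect square:
  73: 73 − 1² = 72, 73 − 2² = 69, 73 − 3² = 64 = 8² ⇒ 73 = 3² + 8².
  109: 109 − 1² = 108, 109 − 2² = 105, 109 − 3² = 100 = 10² ⇒ 109 = 3² + 10².
  Combine using the Brahmagupta–Fibonacci identity (a² + b²)(c² + d²) = (ac − bd)² + (ad + bc)² = (ac + bd)² + (ad − bc)²:
  73 · 109 = 7957: from (3² + 8²)(3² + 10²), take (3·3 − 8·10, 3·10 + 8·3) = (9 − 80, 30 + 24) = (-71, 54); dropping signs (only squares matter) gives (71, 54); check 71² + 54² = 5041 + 2916 = 7957 ✓.
Step 4: Order so x ≤ y and verify: 54² + 71² = 2916 + 5041 = 7957 = n. ✓

n = 7957 = 54² + 71² (one valid representation with x ≤ y).


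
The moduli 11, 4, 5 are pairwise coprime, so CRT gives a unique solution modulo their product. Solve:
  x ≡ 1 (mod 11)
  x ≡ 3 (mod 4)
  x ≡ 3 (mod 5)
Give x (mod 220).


Moduli 11, 4, 5 are pairwise coprime; by CRT there is a unique solution modulo M = 11 · 4 · 5 = 220.
Solve pairwise, accumulating the modulus:
  Start with x ≡ 1 (mod 11).
  Combine with x ≡ 3 (mod 4): since gcd(11, 4) = 1, we get a unique residue mod 44.
    Write x = 1 + 11·t and substitute into x ≡ 3 (mod 4): 11·t ≡ 3 − 1 = 2 (mod 4).
    Reduce coefficients mod 4: 3·t ≡ 2 (mod 4).
    The inverse of 3 mod 4 is 3 (since 3·3 = 9 = 2·4 + 1), so t ≡ 3·2 = 6 ≡ 2 (mod 4).
    Then x = 1 + 11·2 = 23, valid modulo lcm(11, 4) = 44: x ≡ 23 (mod 44).
  Combine with x ≡ 3 (mod 5): since gcd(44, 5) = 1, we get a unique residue mod 220.
    Write x = 23 + 44·t and substitute into x ≡ 3 (mod 5): 44·t ≡ 3 − 23 = -20 (mod 5).
    Reduce coefficients mod 5: 4·t ≡ 0 (mod 5).
    The inverse of 4 mod 5 is 4 (since 4·4 = 16 = 3·5 + 1), so t ≡ 4·0 = 0 ≡ 0 (mod 5).
    Then x = 23 + 44·0 = 23, valid modulo lcm(44, 5) = 220: x ≡ 23 (mod 220).
Verify: 23 mod 11 = 1 ✓, 23 mod 4 = 3 ✓, 23 mod 5 = 3 ✓.

x ≡ 23 (mod 220).


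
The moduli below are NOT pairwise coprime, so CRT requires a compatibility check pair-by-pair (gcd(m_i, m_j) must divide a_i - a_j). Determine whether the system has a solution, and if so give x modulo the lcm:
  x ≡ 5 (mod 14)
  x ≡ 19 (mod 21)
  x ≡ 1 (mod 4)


Moduli 14, 21, 4 are not pairwise coprime, so CRT works modulo lcm(m_i) when all pairwise compatibility conditions hold.
Pairwise compatibility: gcd(m_i, m_j) must divide a_i - a_j for every pair.
Merge one congruence at a time:
  Start: x ≡ 5 (mod 14).
  Combine with x ≡ 19 (mod 21): gcd(14, 21) = 7; 19 - 5 = 14, which IS divisible by 7, so compatible.
    Write x = 5 + 14·t and substitute into x ≡ 19 (mod 21): 14·t ≡ 19 − 5 = 14 (mod 21).
    Divide the congruence (and modulus) by g = 7: 2·t ≡ 2 (mod 3).
    The inverse of 2 mod 3 is 2 (since 2·2 = 4 = 1·3 + 1), so t ≡ 2·2 = 4 ≡ 1 (mod 3).
    Then x = 5 + 14·1 = 19, valid modulo lcm(14, 21) = 42: x ≡ 19 (mod 42).
  Combine with x ≡ 1 (mod 4): gcd(42, 4) = 2; 1 - 19 = -18, which IS divisible by 2, so compatible.
    Write x = 19 + 42·t and substitute into x ≡ 1 (mod 4): 42·t ≡ 1 − 19 = -18 (mod 4).
    Divide the congruence (and modulus) by g = 2: 21·t ≡ -9 (mod 2).
    Reduce coefficients mod 2: 1·t ≡ 1 (mod 2).
    So t ≡ 1 (mod 2).
    Then x = 19 + 42·1 = 61, valid modulo lcm(42, 4) = 84: x ≡ 61 (mod 84).
Verify: 61 mod 14 = 5, 61 mod 21 = 19, 61 mod 4 = 1.

x ≡ 61 (mod 84).


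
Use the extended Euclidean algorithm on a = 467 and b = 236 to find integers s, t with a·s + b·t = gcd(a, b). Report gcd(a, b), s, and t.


Euclidean algorithm on (467, 236) — divide until remainder is 0:
  467 = 1 · 236 + 231
  236 = 1 · 231 + 5
  231 = 46 · 5 + 1
  5 = 5 · 1 + 0
gcd(467, 236) = 1.
Track Bezout coefficients alongside the remainders: start with r₀ = 467 = a·1 + b·0 (s = 1, t = 0) and r₁ = 236 = a·0 + b·1 (s = 0, t = 1); each new remainder r_{k+1} = r_{k-1} − q_k·r_k inherits s_{k+1} = s_{k-1} − q_k·s_k, t_{k+1} = t_{k-1} − q_k·t_k, so r_k = a·s_k + b·t_k at every step:
  q = 1: r = 231, s = 1 − 1·0 = 1, t = 0 − 1·1 = -1  (check: 467·1 + 236·(-1) = 231)
  q = 1: r = 5, s = 0 − 1·1 = -1, t = 1 − 1·(-1) = 2  (check: 467·(-1) + 236·2 = 5)
  q = 46: r = 1, s = 1 − 46·(-1) = 47, t = -1 − 46·2 = -93  (check: 467·47 + 236·(-93) = 1)
The row with r = 1 (the gcd) gives the Bezout coefficients s = 47, t = -93.
Result: 467 · (47) + 236 · (-93) = 1.

gcd(467, 236) = 1; s = 47, t = -93 (check: 467·47 + 236·(-93) = 1).


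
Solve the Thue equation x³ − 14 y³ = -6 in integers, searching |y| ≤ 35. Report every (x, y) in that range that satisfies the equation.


The equation is x³ - 14y³ = -6. For fixed y, x³ = 14·y³ − 6, so a solution requires the RHS to be a perfect cube.
Strategy: iterate y from -35 to 35, compute RHS = 14·y³ − 6, and check whether it is a (positive or negative) perfect cube.
Check small values of y:
  y = 0: RHS = -6 is not a perfect cube.
  y = 1: RHS = 8 = (2)³ ⇒ x = 2 works.
  y = -1: RHS = -20 is not a perfect cube.
  y = 2: RHS = 106 is not a perfect cube.
  y = -2: RHS = -118 is not a perfect cube.
  y = 3: RHS = 372 is not a perfect cube.
  y = -3: RHS = -384 is not a perfect cube.
Continuing the search up to |y| = 35 finds no further solutions beyond those listed.
Collected solutions: (2, 1).

Solutions (with |y| ≤ 35): (2, 1).


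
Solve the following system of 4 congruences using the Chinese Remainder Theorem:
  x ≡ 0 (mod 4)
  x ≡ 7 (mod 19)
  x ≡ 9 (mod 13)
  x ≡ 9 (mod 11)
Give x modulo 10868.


Product of moduli M = 4 · 19 · 13 · 11 = 10868.
Merge one congruence at a time:
  Start: x ≡ 0 (mod 4).
  Combine with x ≡ 7 (mod 19); new modulus lcm = 76.
    Write x = 0 + 4·t and substitute into x ≡ 7 (mod 19): 4·t ≡ 7 − 0 = 7 (mod 19).
    The inverse of 4 mod 19 is 5 (since 4·5 = 20 = 1·19 + 1), so t ≡ 5·7 = 35 ≡ 16 (mod 19).
    Then x = 0 + 4·16 = 64, valid modulo lcm(4, 19) = 76: x ≡ 64 (mod 76).
  Combine with x ≡ 9 (mod 13); new modulus lcm = 988.
    Write x = 64 + 76·t and substitute into x ≡ 9 (mod 13): 76·t ≡ 9 − 64 = -55 (mod 13).
    Reduce coefficients mod 13: 11·t ≡ 10 (mod 13).
    The inverse of 11 mod 13 is 6 (since 11·6 = 66 = 5·13 + 1), so t ≡ 6·10 = 60 ≡ 8 (mod 13).
    Then x = 64 + 76·8 = 672, valid modulo lcm(76, 13) = 988: x ≡ 672 (mod 988).
  Combine with x ≡ 9 (mod 11); new modulus lcm = 10868.
    Write x = 672 + 988·t and substitute into x ≡ 9 (mod 11): 988·t ≡ 9 − 672 = -663 (mod 11).
    Reduce coefficients mod 11: 9·t ≡ 8 (mod 11).
    The inverse of 9 mod 11 is 5 (since 9·5 = 45 = 4·11 + 1), so t ≡ 5·8 = 40 ≡ 7 (mod 11).
    Then x = 672 + 988·7 = 7588, valid modulo lcm(988, 11) = 10868: x ≡ 7588 (mod 10868).
Verify against each original: 7588 mod 4 = 0, 7588 mod 19 = 7, 7588 mod 13 = 9, 7588 mod 11 = 9.

x ≡ 7588 (mod 10868).


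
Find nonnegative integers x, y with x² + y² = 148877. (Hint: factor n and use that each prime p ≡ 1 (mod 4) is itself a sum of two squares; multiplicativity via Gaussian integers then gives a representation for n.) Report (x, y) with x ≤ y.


Step 1: Factor n = 148877 = 53^3.
Step 2: Check the mod-4 condition on each prime factor: 53 ≡ 1 (mod 4), exponent 3.
All primes ≡ 3 (mod 4) appear to even exponent (or don't appear), so by the two-squares theorem n IS expressible as a sum of two squares.
Step 3: Build a representation. Here n = 53 · 53 · 53 is a product of primes ≡ 1 (mod 4). Each prime p ≡ 1 (mod 4) is itself a sum of two squares; find a² by testing p − a² for a perfect square:
  53: 53 − 1² = 52, 53 − 2² = 49 = 7² ⇒ 53 = 2² + 7².
  Combine using the Brahmagupta–Fibonacci identity (a² + b²)(c² + d²) = (ac − bd)² + (ad + bc)² = (ac + bd)² + (ad − bc)²:
  53 · 53 = 2809: from (2² + 7²)(2² + 7²), take (2·2 − 7·7, 2·7 + 7·2) = (4 − 49, 14 + 14) = (-45, 28); dropping signs (only squares matter) gives (45, 28); check 45² + 28² = 2025 + 784 = 2809 ✓.
  2809 · 53 = 148877: from (45² + 28²)(2² + 7²), take (45·2 − 28·7, 45·7 + 28·2) = (90 − 196, 315 + 56) = (-106, 371); dropping signs (only squares matter) gives (106, 371); check 106² + 371² = 11236 + 137641 = 148877 ✓.
Step 4: Order so x ≤ y and verify: 106² + 371² = 11236 + 137641 = 148877 = n. ✓

n = 148877 = 106² + 371² (one valid representation with x ≤ y).


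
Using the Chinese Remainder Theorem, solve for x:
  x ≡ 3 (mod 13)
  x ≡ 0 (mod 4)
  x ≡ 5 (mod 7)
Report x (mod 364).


Moduli 13, 4, 7 are pairwise coprime; by CRT there is a unique solution modulo M = 13 · 4 · 7 = 364.
Solve pairwise, accumulating the modulus:
  Start with x ≡ 3 (mod 13).
  Combine with x ≡ 0 (mod 4): since gcd(13, 4) = 1, we get a unique residue mod 52.
    Write x = 3 + 13·t and substitute into x ≡ 0 (mod 4): 13·t ≡ 0 − 3 = -3 (mod 4).
    Reduce coefficients mod 4: 1·t ≡ 1 (mod 4).
    So t ≡ 1 (mod 4).
    Then x = 3 + 13·1 = 16, valid modulo lcm(13, 4) = 52: x ≡ 16 (mod 52).
  Combine with x ≡ 5 (mod 7): since gcd(52, 7) = 1, we get a unique residue mod 364.
    Write x = 16 + 52·t and substitute into x ≡ 5 (mod 7): 52·t ≡ 5 − 16 = -11 (mod 7).
    Reduce coefficients mod 7: 3·t ≡ 3 (mod 7).
    The inverse of 3 mod 7 is 5 (since 3·5 = 15 = 2·7 + 1), so t ≡ 5·3 = 15 ≡ 1 (mod 7).
    Then x = 16 + 52·1 = 68, valid modulo lcm(52, 7) = 364: x ≡ 68 (mod 364).
Verify: 68 mod 13 = 3 ✓, 68 mod 4 = 0 ✓, 68 mod 7 = 5 ✓.

x ≡ 68 (mod 364).


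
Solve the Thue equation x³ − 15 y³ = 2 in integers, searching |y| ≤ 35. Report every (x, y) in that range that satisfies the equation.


The equation is x³ - 15y³ = 2. For fixed y, x³ = 15·y³ + 2, so a solution requires the RHS to be a perfect cube.
Strategy: iterate y from -35 to 35, compute RHS = 15·y³ + 2, and check whether it is a (positive or negative) perfect cube.
Check small values of y:
  y = 0: RHS = 2 is not a perfect cube.
  y = 1: RHS = 17 is not a perfect cube.
  y = -1: RHS = -13 is not a perfect cube.
  y = 2: RHS = 122 is not a perfect cube.
  y = -2: RHS = -118 is not a perfect cube.
  y = 3: RHS = 407 is not a perfect cube.
  y = -3: RHS = -403 is not a perfect cube.
Continuing the search up to |y| = 35 finds no solutions either.
No (x, y) in the scanned range satisfies the equation.

No integer solutions with |y| ≤ 35.


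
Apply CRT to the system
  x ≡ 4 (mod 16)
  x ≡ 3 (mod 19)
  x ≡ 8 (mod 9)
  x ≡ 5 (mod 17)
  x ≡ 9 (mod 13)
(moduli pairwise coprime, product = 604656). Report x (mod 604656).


Product of moduli M = 16 · 19 · 9 · 17 · 13 = 604656.
Merge one congruence at a time:
  Start: x ≡ 4 (mod 16).
  Combine with x ≡ 3 (mod 19); new modulus lcm = 304.
    Write x = 4 + 16·t and substitute into x ≡ 3 (mod 19): 16·t ≡ 3 − 4 = -1 (mod 19).
    Reduce coefficients mod 19: 16·t ≡ 18 (mod 19).
    The inverse of 16 mod 19 is 6 (since 16·6 = 96 = 5·19 + 1), so t ≡ 6·18 = 108 ≡ 13 (mod 19).
    Then x = 4 + 16·13 = 212, valid modulo lcm(16, 19) = 304: x ≡ 212 (mod 304).
  Combine with x ≡ 8 (mod 9); new modulus lcm = 2736.
    Write x = 212 + 304·t and substitute into x ≡ 8 (mod 9): 304·t ≡ 8 − 212 = -204 (mod 9).
    Reduce coefficients mod 9: 7·t ≡ 3 (mod 9).
    The inverse of 7 mod 9 is 4 (since 7·4 = 28 = 3·9 + 1), so t ≡ 4·3 = 12 ≡ 3 (mod 9).
    Then x = 212 + 304·3 = 1124, valid modulo lcm(304, 9) = 2736: x ≡ 1124 (mod 2736).
  Combine with x ≡ 5 (mod 17); new modulus lcm = 46512.
    Write x = 1124 + 2736·t and substitute into x ≡ 5 (mod 17): 2736·t ≡ 5 − 1124 = -1119 (mod 17).
    Reduce coefficients mod 17: 16·t ≡ 3 (mod 17).
    The inverse of 16 mod 17 is 16 (since 16·16 = 256 = 15·17 + 1), so t ≡ 16·3 = 48 ≡ 14 (mod 17).
    Then x = 1124 + 2736·14 = 39428, valid modulo lcm(2736, 17) = 46512: x ≡ 39428 (mod 46512).
  Combine with x ≡ 9 (mod 13); new modulus lcm = 604656.
    Write x = 39428 + 46512·t and substitute into x ≡ 9 (mod 13): 46512·t ≡ 9 − 39428 = -39419 (mod 13).
    Reduce coefficients mod 13: 11·t ≡ 10 (mod 13).
    The inverse of 11 mod 13 is 6 (since 11·6 = 66 = 5·13 + 1), so t ≡ 6·10 = 60 ≡ 8 (mod 13).
    Then x = 39428 + 46512·8 = 411524, valid modulo lcm(46512, 13) = 604656: x ≡ 411524 (mod 604656).
Verify against each original: 411524 mod 16 = 4, 411524 mod 19 = 3, 411524 mod 9 = 8, 411524 mod 17 = 5, 411524 mod 13 = 9.

x ≡ 411524 (mod 604656).


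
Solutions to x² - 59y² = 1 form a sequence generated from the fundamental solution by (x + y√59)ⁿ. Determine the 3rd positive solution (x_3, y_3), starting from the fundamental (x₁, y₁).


Step 1: Find the fundamental solution (x₁, y₁) of x² - 59y² = 1.
  Expand √59 as a continued fraction. a₀ = ⌊√59⌋ = 7; iterate m_{k+1} = d_k·a_k − m_k, d_{k+1} = (59 − m_{k+1}²)/d_k, a_{k+1} = ⌊(a₀ + m_{k+1})/d_{k+1}⌋ (starting m₀ = 0, d₀ = 1), with convergents p_k = a_k·p_{k-1} + p_{k-2}, q_k = a_k·q_{k-1} + q_{k-2} (p₋₁ = 1, q₋₁ = 0):
  k = 0: a₀ = 7; p₀/q₀ = 7/1; p₀² − 59·q₀² = 49 − 59 = -10.
  k = 1: m = 7, d = 10, a = ⌊(7 + 7)/10⌋ = 1; p/q = (1·7 + 1)/(1·1 + 0) = 8/1; p² − 59·q² = 64 − 59 = 5.
  k = 2: m = 3, d = 5, a = ⌊(7 + 3)/5⌋ = 2; p/q = (2·8 + 7)/(2·1 + 1) = 23/3; p² − 59·q² = 529 − 531 = -2.
  k = 3: m = 7, d = 2, a = ⌊(7 + 7)/2⌋ = 7; p/q = (7·23 + 8)/(7·3 + 1) = 169/22; p² − 59·q² = 28561 − 28556 = 5.
  k = 4: m = 7, d = 5, a = ⌊(7 + 7)/5⌋ = 2; p/q = (2·169 + 23)/(2·22 + 3) = 361/47; p² − 59·q² = 130321 − 130331 = -10.
  k = 5: m = 3, d = 10, a = ⌊(7 + 3)/10⌋ = 1; p/q = (1·361 + 169)/(1·47 + 22) = 530/69; p² − 59·q² = 280900 − 280899 = 1.
  The first convergent with p² − 59·q² = 1 gives the fundamental solution (x₁, y₁) = (530, 69).
Step 2: Apply the recurrence (x_{n+1}, y_{n+1}) = (x₁x_n + 59y₁y_n, x₁y_n + y₁x_n) repeatedly.
  From (x_1, y_1) = (530, 69): x_2 = 530·530 + 59·69·69 = 561799; y_2 = 530·69 + 69·530 = 73140.
  From (x_2, y_2) = (561799, 73140): x_3 = 530·561799 + 59·69·73140 = 595506410; y_3 = 530·73140 + 69·561799 = 77528331.
Step 3: Verify x_3² - 59·y_3² = 354627884351088100 - 354627884351088099 = 1 (should be 1). ✓

(x_1, y_1) = (530, 69); (x_3, y_3) = (595506410, 77528331).


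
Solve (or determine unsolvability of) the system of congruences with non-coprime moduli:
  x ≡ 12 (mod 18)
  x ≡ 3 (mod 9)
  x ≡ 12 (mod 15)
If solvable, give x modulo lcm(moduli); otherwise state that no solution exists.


Moduli 18, 9, 15 are not pairwise coprime, so CRT works modulo lcm(m_i) when all pairwise compatibility conditions hold.
Pairwise compatibility: gcd(m_i, m_j) must divide a_i - a_j for every pair.
Merge one congruence at a time:
  Start: x ≡ 12 (mod 18).
  Combine with x ≡ 3 (mod 9): gcd(18, 9) = 9; 3 - 12 = -9, which IS divisible by 9, so compatible.
    Write x = 12 + 18·t and substitute into x ≡ 3 (mod 9): 18·t ≡ 3 − 12 = -9 (mod 9).
    Divide the congruence (and modulus) by g = 9: 2·t ≡ -1 (mod 1).
    Modulo 1 every t works; take t = 0.
    Then x = 12 + 18·0 = 12, valid modulo lcm(18, 9) = 18: x ≡ 12 (mod 18).
  Combine with x ≡ 12 (mod 15): gcd(18, 15) = 3; 12 - 12 = 0, which IS divisible by 3, so compatible.
    Write x = 12 + 18·t and substitute into x ≡ 12 (mod 15): 18·t ≡ 12 − 12 = 0 (mod 15).
    Divide the congruence (and modulus) by g = 3: 6·t ≡ 0 (mod 5).
    Reduce coefficients mod 5: 1·t ≡ 0 (mod 5).
    So t ≡ 0 (mod 5).
    Then x = 12 + 18·0 = 12, valid modulo lcm(18, 15) = 90: x ≡ 12 (mod 90).
Verify: 12 mod 18 = 12, 12 mod 9 = 3, 12 mod 15 = 12.

x ≡ 12 (mod 90).


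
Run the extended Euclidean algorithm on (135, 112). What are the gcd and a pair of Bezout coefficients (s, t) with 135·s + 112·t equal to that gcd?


Euclidean algorithm on (135, 112) — divide until remainder is 0:
  135 = 1 · 112 + 23
  112 = 4 · 23 + 20
  23 = 1 · 20 + 3
  20 = 6 · 3 + 2
  3 = 1 · 2 + 1
  2 = 2 · 1 + 0
gcd(135, 112) = 1.
Track Bezout coefficients alongside the remainders: start with r₀ = 135 = a·1 + b·0 (s = 1, t = 0) and r₁ = 112 = a·0 + b·1 (s = 0, t = 1); each new remainder r_{k+1} = r_{k-1} − q_k·r_k inherits s_{k+1} = s_{k-1} − q_k·s_k, t_{k+1} = t_{k-1} − q_k·t_k, so r_k = a·s_k + b·t_k at every step:
  q = 1: r = 23, s = 1 − 1·0 = 1, t = 0 − 1·1 = -1  (check: 135·1 + 112·(-1) = 23)
  q = 4: r = 20, s = 0 − 4·1 = -4, t = 1 − 4·(-1) = 5  (check: 135·(-4) + 112·5 = 20)
  q = 1: r = 3, s = 1 − 1·(-4) = 5, t = -1 − 1·5 = -6  (check: 135·5 + 112·(-6) = 3)
  q = 6: r = 2, s = -4 − 6·5 = -34, t = 5 − 6·(-6) = 41  (check: 135·(-34) + 112·41 = 2)
  q = 1: r = 1, s = 5 − 1·(-34) = 39, t = -6 − 1·41 = -47  (check: 135·39 + 112·(-47) = 1)
The row with r = 1 (the gcd) gives the Bezout coefficients s = 39, t = -47.
Result: 135 · (39) + 112 · (-47) = 1.

gcd(135, 112) = 1; s = 39, t = -47 (check: 135·39 + 112·(-47) = 1).


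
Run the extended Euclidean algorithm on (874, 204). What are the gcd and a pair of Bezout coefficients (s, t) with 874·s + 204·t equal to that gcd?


Euclidean algorithm on (874, 204) — divide until remainder is 0:
  874 = 4 · 204 + 58
  204 = 3 · 58 + 30
  58 = 1 · 30 + 28
  30 = 1 · 28 + 2
  28 = 14 · 2 + 0
gcd(874, 204) = 2.
Track Bezout coefficients alongside the remainders: start with r₀ = 874 = a·1 + b·0 (s = 1, t = 0) and r₁ = 204 = a·0 + b·1 (s = 0, t = 1); each new remainder r_{k+1} = r_{k-1} − q_k·r_k inherits s_{k+1} = s_{k-1} − q_k·s_k, t_{k+1} = t_{k-1} − q_k·t_k, so r_k = a·s_k + b·t_k at every step:
  q = 4: r = 58, s = 1 − 4·0 = 1, t = 0 − 4·1 = -4  (check: 874·1 + 204·(-4) = 58)
  q = 3: r = 30, s = 0 − 3·1 = -3, t = 1 − 3·(-4) = 13  (check: 874·(-3) + 204·13 = 30)
  q = 1: r = 28, s = 1 − 1·(-3) = 4, t = -4 − 1·13 = -17  (check: 874·4 + 204·(-17) = 28)
  q = 1: r = 2, s = -3 − 1·4 = -7, t = 13 − 1·(-17) = 30  (check: 874·(-7) + 204·30 = 2)
The row with r = 2 (the gcd) gives the Bezout coefficients s = -7, t = 30.
Result: 874 · (-7) + 204 · (30) = 2.

gcd(874, 204) = 2; s = -7, t = 30 (check: 874·(-7) + 204·30 = 2).


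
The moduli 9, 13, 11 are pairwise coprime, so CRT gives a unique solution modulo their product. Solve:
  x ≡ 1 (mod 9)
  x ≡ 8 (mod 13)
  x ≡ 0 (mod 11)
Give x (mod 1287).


Moduli 9, 13, 11 are pairwise coprime; by CRT there is a unique solution modulo M = 9 · 13 · 11 = 1287.
Solve pairwise, accumulating the modulus:
  Start with x ≡ 1 (mod 9).
  Combine with x ≡ 8 (mod 13): since gcd(9, 13) = 1, we get a unique residue mod 117.
    Write x = 1 + 9·t and substitute into x ≡ 8 (mod 13): 9·t ≡ 8 − 1 = 7 (mod 13).
    The inverse of 9 mod 13 is 3 (since 9·3 = 27 = 2·13 + 1), so t ≡ 3·7 = 21 ≡ 8 (mod 13).
    Then x = 1 + 9·8 = 73, valid modulo lcm(9, 13) = 117: x ≡ 73 (mod 117).
  Combine with x ≡ 0 (mod 11): since gcd(117, 11) = 1, we get a unique residue mod 1287.
    Write x = 73 + 117·t and substitute into x ≡ 0 (mod 11): 117·t ≡ 0 − 73 = -73 (mod 11).
    Reduce coefficients mod 11: 7·t ≡ 4 (mod 11).
    The inverse of 7 mod 11 is 8 (since 7·8 = 56 = 5·11 + 1), so t ≡ 8·4 = 32 ≡ 10 (mod 11).
    Then x = 73 + 117·10 = 1243, valid modulo lcm(117, 11) = 1287: x ≡ 1243 (mod 1287).
Verify: 1243 mod 9 = 1 ✓, 1243 mod 13 = 8 ✓, 1243 mod 11 = 0 ✓.

x ≡ 1243 (mod 1287).


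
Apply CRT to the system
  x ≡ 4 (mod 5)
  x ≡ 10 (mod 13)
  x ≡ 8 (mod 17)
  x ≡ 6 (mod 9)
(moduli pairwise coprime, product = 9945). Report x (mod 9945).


Product of moduli M = 5 · 13 · 17 · 9 = 9945.
Merge one congruence at a time:
  Start: x ≡ 4 (mod 5).
  Combine with x ≡ 10 (mod 13); new modulus lcm = 65.
    Write x = 4 + 5·t and substitute into x ≡ 10 (mod 13): 5·t ≡ 10 − 4 = 6 (mod 13).
    The inverse of 5 mod 13 is 8 (since 5·8 = 40 = 3·13 + 1), so t ≡ 8·6 = 48 ≡ 9 (mod 13).
    Then x = 4 + 5·9 = 49, valid modulo lcm(5, 13) = 65: x ≡ 49 (mod 65).
  Combine with x ≡ 8 (mod 17); new modulus lcm = 1105.
    Write x = 49 + 65·t and substitute into x ≡ 8 (mod 17): 65·t ≡ 8 − 49 = -41 (mod 17).
    Reduce coefficients mod 17: 14·t ≡ 10 (mod 17).
    The inverse of 14 mod 17 is 11 (since 14·11 = 154 = 9·17 + 1), so t ≡ 11·10 = 110 ≡ 8 (mod 17).
    Then x = 49 + 65·8 = 569, valid modulo lcm(65, 17) = 1105: x ≡ 569 (mod 1105).
  Combine with x ≡ 6 (mod 9); new modulus lcm = 9945.
    Write x = 569 + 1105·t and substitute into x ≡ 6 (mod 9): 1105·t ≡ 6 − 569 = -563 (mod 9).
    Reduce coefficients mod 9: 7·t ≡ 4 (mod 9).
    The inverse of 7 mod 9 is 4 (since 7·4 = 28 = 3·9 + 1), so t ≡ 4·4 = 16 ≡ 7 (mod 9).
    Then x = 569 + 1105·7 = 8304, valid modulo lcm(1105, 9) = 9945: x ≡ 8304 (mod 9945).
Verify against each original: 8304 mod 5 = 4, 8304 mod 13 = 10, 8304 mod 17 = 8, 8304 mod 9 = 6.

x ≡ 8304 (mod 9945).


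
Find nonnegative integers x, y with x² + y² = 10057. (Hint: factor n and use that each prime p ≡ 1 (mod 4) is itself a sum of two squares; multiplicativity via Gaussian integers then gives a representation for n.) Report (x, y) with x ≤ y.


Step 1: Factor n = 10057 = 89 · 113.
Step 2: Check the mod-4 condition on each prime factor: 89 ≡ 1 (mod 4), exponent 1; 113 ≡ 1 (mod 4), exponent 1.
All primes ≡ 3 (mod 4) appear to even exponent (or don't appear), so by the two-squares theorem n IS expressible as a sum of two squares.
Step 3: Build a representation. Here n = 89 · 113 is a product of primes ≡ 1 (mod 4). Each prime p ≡ 1 (mod 4) is itself a sum of two squares; find a² by testing p − a² for a perfect square:
  89: 89 − 1² = 88, 89 − 2² = 85, 89 − 3² = 80, 89 − 4² = 73, 89 − 5² = 64 = 8² ⇒ 89 = 5² + 8².
  113: 113 − 1² = 112, 113 − 2² = 109, 113 − 3² = 104, 113 − 4² = 97, 113 − 5² = 88, 113 − 6² = 77, 113 − 7² = 64 = 8² ⇒ 113 = 7² + 8².
  Combine using the Brahmagupta–Fibonacci identity (a² + b²)(c² + d²) = (ac − bd)² + (ad + bc)² = (ac + bd)² + (ad − bc)²:
  89 · 113 = 10057: from (5² + 8²)(7² + 8²), take (5·7 − 8·8, 5·8 + 8·7) = (35 − 64, 40 + 56) = (-29, 96); dropping signs (only squares matter) gives (29, 96); check 29² + 96² = 841 + 9216 = 10057 ✓.
Step 4: Order so x ≤ y and verify: 29² + 96² = 841 + 9216 = 10057 = n. ✓

n = 10057 = 29² + 96² (one valid representation with x ≤ y).


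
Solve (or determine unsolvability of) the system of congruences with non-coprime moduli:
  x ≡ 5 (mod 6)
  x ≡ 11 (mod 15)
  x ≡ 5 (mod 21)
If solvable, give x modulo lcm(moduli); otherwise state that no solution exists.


Moduli 6, 15, 21 are not pairwise coprime, so CRT works modulo lcm(m_i) when all pairwise compatibility conditions hold.
Pairwise compatibility: gcd(m_i, m_j) must divide a_i - a_j for every pair.
Merge one congruence at a time:
  Start: x ≡ 5 (mod 6).
  Combine with x ≡ 11 (mod 15): gcd(6, 15) = 3; 11 - 5 = 6, which IS divisible by 3, so compatible.
    Write x = 5 + 6·t and substitute into x ≡ 11 (mod 15): 6·t ≡ 11 − 5 = 6 (mod 15).
    Divide the congruence (and modulus) by g = 3: 2·t ≡ 2 (mod 5).
    The inverse of 2 mod 5 is 3 (since 2·3 = 6 = 1·5 + 1), so t ≡ 3·2 = 6 ≡ 1 (mod 5).
    Then x = 5 + 6·1 = 11, valid modulo lcm(6, 15) = 30: x ≡ 11 (mod 30).
  Combine with x ≡ 5 (mod 21): gcd(30, 21) = 3; 5 - 11 = -6, which IS divisible by 3, so compatible.
    Write x = 11 + 30·t and substitute into x ≡ 5 (mod 21): 30·t ≡ 5 − 11 = -6 (mod 21).
    Divide the congruence (and modulus) by g = 3: 10·t ≡ -2 (mod 7).
    Reduce coefficients mod 7: 3·t ≡ 5 (mod 7).
    The inverse of 3 mod 7 is 5 (since 3·5 = 15 = 2·7 + 1), so t ≡ 5·5 = 25 ≡ 4 (mod 7).
    Then x = 11 + 30·4 = 131, valid modulo lcm(30, 21) = 210: x ≡ 131 (mod 210).
Verify: 131 mod 6 = 5, 131 mod 15 = 11, 131 mod 21 = 5.

x ≡ 131 (mod 210).


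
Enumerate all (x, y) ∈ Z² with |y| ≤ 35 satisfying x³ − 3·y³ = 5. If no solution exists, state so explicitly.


The equation is x³ - 3y³ = 5. For fixed y, x³ = 3·y³ + 5, so a solution requires the RHS to be a perfect cube.
Strategy: iterate y from -35 to 35, compute RHS = 3·y³ + 5, and check whether it is a (positive or negative) perfect cube.
Check small values of y:
  y = 0: RHS = 5 is not a perfect cube.
  y = 1: RHS = 8 = (2)³ ⇒ x = 2 works.
  y = -1: RHS = 2 is not a perfect cube.
  y = 2: RHS = 29 is not a perfect cube.
  y = -2: RHS = -19 is not a perfect cube.
  y = 3: RHS = 86 is not a perfect cube.
  y = -3: RHS = -76 is not a perfect cube.
Continuing the search up to |y| = 35 finds no further solutions beyond those listed.
Collected solutions: (2, 1).

Solutions (with |y| ≤ 35): (2, 1).


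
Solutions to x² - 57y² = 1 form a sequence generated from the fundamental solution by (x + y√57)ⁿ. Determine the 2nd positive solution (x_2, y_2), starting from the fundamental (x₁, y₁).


Step 1: Find the fundamental solution (x₁, y₁) of x² - 57y² = 1.
  Expand √57 as a continued fraction. a₀ = ⌊√57⌋ = 7; iterate m_{k+1} = d_k·a_k − m_k, d_{k+1} = (57 − m_{k+1}²)/d_k, a_{k+1} = ⌊(a₀ + m_{k+1})/d_{k+1}⌋ (starting m₀ = 0, d₀ = 1), with convergents p_k = a_k·p_{k-1} + p_{k-2}, q_k = a_k·q_{k-1} + q_{k-2} (p₋₁ = 1, q₋₁ = 0):
  k = 0: a₀ = 7; p₀/q₀ = 7/1; p₀² − 57·q₀² = 49 − 57 = -8.
  k = 1: m = 7, d = 8, a = ⌊(7 + 7)/8⌋ = 1; p/q = (1·7 + 1)/(1·1 + 0) = 8/1; p² − 57·q² = 64 − 57 = 7.
  k = 2: m = 1, d = 7, a = ⌊(7 + 1)/7⌋ = 1; p/q = (1·8 + 7)/(1·1 + 1) = 15/2; p² − 57·q² = 225 − 228 = -3.
  k = 3: m = 6, d = 3, a = ⌊(7 + 6)/3⌋ = 4; p/q = (4·15 + 8)/(4·2 + 1) = 68/9; p² − 57·q² = 4624 − 4617 = 7.
  k = 4: m = 6, d = 7, a = ⌊(7 + 6)/7⌋ = 1; p/q = (1·68 + 15)/(1·9 + 2) = 83/11; p² − 57·q² = 6889 − 6897 = -8.
  k = 5: m = 1, d = 8, a = ⌊(7 + 1)/8⌋ = 1; p/q = (1·83 + 68)/(1·11 + 9) = 151/20; p² − 57·q² = 22801 − 22800 = 1.
  The first convergent with p² − 57·q² = 1 gives the fundamental solution (x₁, y₁) = (151, 20).
Step 2: Apply the recurrence (x_{n+1}, y_{n+1}) = (x₁x_n + 57y₁y_n, x₁y_n + y₁x_n) repeatedly.
  From (x_1, y_1) = (151, 20): x_2 = 151·151 + 57·20·20 = 45601; y_2 = 151·20 + 20·151 = 6040.
Step 3: Verify x_2² - 57·y_2² = 2079451201 - 2079451200 = 1 (should be 1). ✓

(x_1, y_1) = (151, 20); (x_2, y_2) = (45601, 6040).


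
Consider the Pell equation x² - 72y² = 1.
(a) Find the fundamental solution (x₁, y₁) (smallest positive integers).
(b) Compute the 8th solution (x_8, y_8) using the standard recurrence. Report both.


Step 1: Find the fundamental solution (x₁, y₁) of x² - 72y² = 1.
  Expand √72 as a continued fraction. a₀ = ⌊√72⌋ = 8; iterate m_{k+1} = d_k·a_k − m_k, d_{k+1} = (72 − m_{k+1}²)/d_k, a_{k+1} = ⌊(a₀ + m_{k+1})/d_{k+1}⌋ (starting m₀ = 0, d₀ = 1), with convergents p_k = a_k·p_{k-1} + p_{k-2}, q_k = a_k·q_{k-1} + q_{k-2} (p₋₁ = 1, q₋₁ = 0):
  k = 0: a₀ = 8; p₀/q₀ = 8/1; p₀² − 72·q₀² = 64 − 72 = -8.
  k = 1: m = 8, d = 8, a = ⌊(8 + 8)/8⌋ = 2; p/q = (2·8 + 1)/(2·1 + 0) = 17/2; p² − 72·q² = 289 − 288 = 1.
  The first convergent with p² − 72·q² = 1 gives the fundamental solution (x₁, y₁) = (17, 2).
Step 2: Apply the recurrence (x_{n+1}, y_{n+1}) = (x₁x_n + 72y₁y_n, x₁y_n + y₁x_n) repeatedly.
  From (x_1, y_1) = (17, 2): x_2 = 17·17 + 72·2·2 = 577; y_2 = 17·2 + 2·17 = 68.
  From (x_2, y_2) = (577, 68): x_3 = 17·577 + 72·2·68 = 19601; y_3 = 17·68 + 2·577 = 2310.
  From (x_3, y_3) = (19601, 2310): x_4 = 17·19601 + 72·2·2310 = 665857; y_4 = 17·2310 + 2·19601 = 78472.
  From (x_4, y_4) = (665857, 78472): x_5 = 17·665857 + 72·2·78472 = 22619537; y_5 = 17·78472 + 2·665857 = 2665738.
  From (x_5, y_5) = (22619537, 2665738): x_6 = 17·22619537 + 72·2·2665738 = 768398401; y_6 = 17·2665738 + 2·22619537 = 90556620.
  From (x_6, y_6) = (768398401, 90556620): x_7 = 17·768398401 + 72·2·90556620 = 26102926097; y_7 = 17·90556620 + 2·768398401 = 3076259342.
  From (x_7, y_7) = (26102926097, 3076259342): x_8 = 17·26102926097 + 72·2·3076259342 = 886731088897; y_8 = 17·3076259342 + 2·26102926097 = 104502261008.
Step 3: Verify x_8² - 72·y_8² = 786292024016459316676609 - 786292024016459316676608 = 1 (should be 1). ✓

(x_1, y_1) = (17, 2); (x_8, y_8) = (886731088897, 104502261008).


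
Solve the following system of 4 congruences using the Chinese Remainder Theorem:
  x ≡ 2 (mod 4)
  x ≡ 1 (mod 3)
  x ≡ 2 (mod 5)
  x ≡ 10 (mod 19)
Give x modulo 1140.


Product of moduli M = 4 · 3 · 5 · 19 = 1140.
Merge one congruence at a time:
  Start: x ≡ 2 (mod 4).
  Combine with x ≡ 1 (mod 3); new modulus lcm = 12.
    Write x = 2 + 4·t and substitute into x ≡ 1 (mod 3): 4·t ≡ 1 − 2 = -1 (mod 3).
    Reduce coefficients mod 3: 1·t ≡ 2 (mod 3).
    So t ≡ 2 (mod 3).
    Then x = 2 + 4·2 = 10, valid modulo lcm(4, 3) = 12: x ≡ 10 (mod 12).
  Combine with x ≡ 2 (mod 5); new modulus lcm = 60.
    Write x = 10 + 12·t and substitute into x ≡ 2 (mod 5): 12·t ≡ 2 − 10 = -8 (mod 5).
    Reduce coefficients mod 5: 2·t ≡ 2 (mod 5).
    The inverse of 2 mod 5 is 3 (since 2·3 = 6 = 1·5 + 1), so t ≡ 3·2 = 6 ≡ 1 (mod 5).
    Then x = 10 + 12·1 = 22, valid modulo lcm(12, 5) = 60: x ≡ 22 (mod 60).
  Combine with x ≡ 10 (mod 19); new modulus lcm = 1140.
    Write x = 22 + 60·t and substitute into x ≡ 10 (mod 19): 60·t ≡ 10 − 22 = -12 (mod 19).
    Reduce coefficients mod 19: 3·t ≡ 7 (mod 19).
    The inverse of 3 mod 19 is 13 (since 3·13 = 39 = 2·19 + 1), so t ≡ 13·7 = 91 ≡ 15 (mod 19).
    Then x = 22 + 60·15 = 922, valid modulo lcm(60, 19) = 1140: x ≡ 922 (mod 1140).
Verify against each original: 922 mod 4 = 2, 922 mod 3 = 1, 922 mod 5 = 2, 922 mod 19 = 10.

x ≡ 922 (mod 1140).


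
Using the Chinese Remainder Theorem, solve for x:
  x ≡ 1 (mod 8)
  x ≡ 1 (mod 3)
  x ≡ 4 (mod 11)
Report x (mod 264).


Moduli 8, 3, 11 are pairwise coprime; by CRT there is a unique solution modulo M = 8 · 3 · 11 = 264.
Solve pairwise, accumulating the modulus:
  Start with x ≡ 1 (mod 8).
  Combine with x ≡ 1 (mod 3): since gcd(8, 3) = 1, we get a unique residue mod 24.
    Write x = 1 + 8·t and substitute into x ≡ 1 (mod 3): 8·t ≡ 1 − 1 = 0 (mod 3).
    Reduce coefficients mod 3: 2·t ≡ 0 (mod 3).
    The inverse of 2 mod 3 is 2 (since 2·2 = 4 = 1·3 + 1), so t ≡ 2·0 = 0 ≡ 0 (mod 3).
    Then x = 1 + 8·0 = 1, valid modulo lcm(8, 3) = 24: x ≡ 1 (mod 24).
  Combine with x ≡ 4 (mod 11): since gcd(24, 11) = 1, we get a unique residue mod 264.
    Write x = 1 + 24·t and substitute into x ≡ 4 (mod 11): 24·t ≡ 4 − 1 = 3 (mod 11).
    Reduce coefficients mod 11: 2·t ≡ 3 (mod 11).
    The inverse of 2 mod 11 is 6 (since 2·6 = 12 = 1·11 + 1), so t ≡ 6·3 = 18 ≡ 7 (mod 11).
    Then x = 1 + 24·7 = 169, valid modulo lcm(24, 11) = 264: x ≡ 169 (mod 264).
Verify: 169 mod 8 = 1 ✓, 169 mod 3 = 1 ✓, 169 mod 11 = 4 ✓.

x ≡ 169 (mod 264).


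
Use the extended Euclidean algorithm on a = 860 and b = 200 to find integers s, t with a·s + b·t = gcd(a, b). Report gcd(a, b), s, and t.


Euclidean algorithm on (860, 200) — divide until remainder is 0:
  860 = 4 · 200 + 60
  200 = 3 · 60 + 20
  60 = 3 · 20 + 0
gcd(860, 200) = 20.
Track Bezout coefficients alongside the remainders: start with r₀ = 860 = a·1 + b·0 (s = 1, t = 0) and r₁ = 200 = a·0 + b·1 (s = 0, t = 1); each new remainder r_{k+1} = r_{k-1} − q_k·r_k inherits s_{k+1} = s_{k-1} − q_k·s_k, t_{k+1} = t_{k-1} − q_k·t_k, so r_k = a·s_k + b·t_k at every step:
  q = 4: r = 60, s = 1 − 4·0 = 1, t = 0 − 4·1 = -4  (check: 860·1 + 200·(-4) = 60)
  q = 3: r = 20, s = 0 − 3·1 = -3, t = 1 − 3·(-4) = 13  (check: 860·(-3) + 200·13 = 20)
The row with r = 20 (the gcd) gives the Bezout coefficients s = -3, t = 13.
Result: 860 · (-3) + 200 · (13) = 20.

gcd(860, 200) = 20; s = -3, t = 13 (check: 860·(-3) + 200·13 = 20).


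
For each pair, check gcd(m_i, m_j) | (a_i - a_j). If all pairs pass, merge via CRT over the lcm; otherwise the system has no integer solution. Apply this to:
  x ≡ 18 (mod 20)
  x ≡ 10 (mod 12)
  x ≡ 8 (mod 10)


Moduli 20, 12, 10 are not pairwise coprime, so CRT works modulo lcm(m_i) when all pairwise compatibility conditions hold.
Pairwise compatibility: gcd(m_i, m_j) must divide a_i - a_j for every pair.
Merge one congruence at a time:
  Start: x ≡ 18 (mod 20).
  Combine with x ≡ 10 (mod 12): gcd(20, 12) = 4; 10 - 18 = -8, which IS divisible by 4, so compatible.
    Write x = 18 + 20·t and substitute into x ≡ 10 (mod 12): 20·t ≡ 10 − 18 = -8 (mod 12).
    Divide the congruence (and modulus) by g = 4: 5·t ≡ -2 (mod 3).
    Reduce coefficients mod 3: 2·t ≡ 1 (mod 3).
    The inverse of 2 mod 3 is 2 (since 2·2 = 4 = 1·3 + 1), so t ≡ 2·1 = 2 ≡ 2 (mod 3).
    Then x = 18 + 20·2 = 58, valid modulo lcm(20, 12) = 60: x ≡ 58 (mod 60).
  Combine with x ≡ 8 (mod 10): gcd(60, 10) = 10; 8 - 58 = -50, which IS divisible by 10, so compatible.
    Write x = 58 + 60·t and substitute into x ≡ 8 (mod 10): 60·t ≡ 8 − 58 = -50 (mod 10).
    Divide the congruence (and modulus) by g = 10: 6·t ≡ -5 (mod 1).
    Modulo 1 every t works; take t = 0.
    Then x = 58 + 60·0 = 58, valid modulo lcm(60, 10) = 60: x ≡ 58 (mod 60).
Verify: 58 mod 20 = 18, 58 mod 12 = 10, 58 mod 10 = 8.

x ≡ 58 (mod 60).


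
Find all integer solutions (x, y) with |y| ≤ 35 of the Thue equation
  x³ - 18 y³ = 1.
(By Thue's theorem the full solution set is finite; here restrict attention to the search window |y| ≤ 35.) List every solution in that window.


The equation is x³ - 18y³ = 1. For fixed y, x³ = 18·y³ + 1, so a solution requires the RHS to be a perfect cube.
Strategy: iterate y from -35 to 35, compute RHS = 18·y³ + 1, and check whether it is a (positive or negative) perfect cube.
Check small values of y:
  y = 0: RHS = 1 = (1)³ ⇒ x = 1 works.
  y = 1: RHS = 19 is not a perfect cube.
  y = -1: RHS = -17 is not a perfect cube.
  y = 2: RHS = 145 is not a perfect cube.
  y = -2: RHS = -143 is not a perfect cube.
  y = 3: RHS = 487 is not a perfect cube.
  y = -3: RHS = -485 is not a perfect cube.
Continuing the search up to |y| = 35 finds no further solutions beyond those listed.
Collected solutions: (1, 0).

Solutions (with |y| ≤ 35): (1, 0).


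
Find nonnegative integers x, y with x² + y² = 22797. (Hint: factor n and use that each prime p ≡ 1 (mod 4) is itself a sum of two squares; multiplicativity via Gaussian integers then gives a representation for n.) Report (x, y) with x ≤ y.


Step 1: Factor n = 22797 = 3^2 · 17 · 149.
Step 2: Check the mod-4 condition on each prime factor: 3 ≡ 3 (mod 4), exponent 2 (must be even); 17 ≡ 1 (mod 4), exponent 1; 149 ≡ 1 (mod 4), exponent 1.
All primes ≡ 3 (mod 4) appear to even exponent (or don't appear), so by the two-squares theorem n IS expressible as a sum of two squares.
Step 3: Build a representation. Group n = k² · m with k = 3 and m = 17 · 149 = 2533 (a product of primes ≡ 1 (mod 4)); a representation of m scales to one of n via (k·x)² + (k·y)² = k²(x² + y²). Each prime p ≡ 1 (mod 4) is itself a sum of two squares; find a² by testing p − a² for a perfect square:
  17: 17 − 1² = 16 = 4² ⇒ 17 = 1² + 4².
  149: 149 − 1² = 148, 149 − 2² = 145, 149 − 3² = 140, 149 − 4² = 133, 149 − 5² = 124, 149 − 6² = 113, 149 − 7² = 100 = 10² ⇒ 149 = 7² + 10².
  Combine using the Brahmagupta–Fibonacci identity (a² + b²)(c² + d²) = (ac − bd)² + (ad + bc)² = (ac + bd)² + (ad − bc)²:
  17 · 149 = 2533: from (1² + 4²)(7² + 10²), take (1·7 − 4·10, 1·10 + 4·7) = (7 − 40, 10 + 28) = (-33, 38); dropping signs (only squares matter) gives (33, 38); check 33² + 38² = 1089 + 1444 = 2533 ✓.
  Scale by k = 3: (3·33, 3·38) = (99, 114).
Step 4: Order so x ≤ y and verify: 99² + 114² = 9801 + 12996 = 22797 = n. ✓

n = 22797 = 99² + 114² (one valid representation with x ≤ y).


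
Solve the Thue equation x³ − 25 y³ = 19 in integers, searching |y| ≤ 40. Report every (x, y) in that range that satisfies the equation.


The equation is x³ - 25y³ = 19. For fixed y, x³ = 25·y³ + 19, so a solution requires the RHS to be a perfect cube.
Strategy: iterate y from -40 to 40, compute RHS = 25·y³ + 19, and check whether it is a (positive or negative) perfect cube.
Check small values of y:
  y = 0: RHS = 19 is not a perfect cube.
  y = 1: RHS = 44 is not a perfect cube.
  y = -1: RHS = -6 is not a perfect cube.
  y = 2: RHS = 219 is not a perfect cube.
  y = -2: RHS = -181 is not a perfect cube.
  y = 3: RHS = 694 is not a perfect cube.
  y = -3: RHS = -656 is not a perfect cube.
Continuing the search up to |y| = 40 finds no solutions either.
No (x, y) in the scanned range satisfies the equation.

No integer solutions with |y| ≤ 40.


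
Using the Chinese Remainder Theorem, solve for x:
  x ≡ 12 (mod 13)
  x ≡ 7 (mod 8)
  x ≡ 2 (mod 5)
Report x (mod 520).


Moduli 13, 8, 5 are pairwise coprime; by CRT there is a unique solution modulo M = 13 · 8 · 5 = 520.
Solve pairwise, accumulating the modulus:
  Start with x ≡ 12 (mod 13).
  Combine with x ≡ 7 (mod 8): since gcd(13, 8) = 1, we get a unique residue mod 104.
    Write x = 12 + 13·t and substitute into x ≡ 7 (mod 8): 13·t ≡ 7 − 12 = -5 (mod 8).
    Reduce coefficients mod 8: 5·t ≡ 3 (mod 8).
    The inverse of 5 mod 8 is 5 (since 5·5 = 25 = 3·8 + 1), so t ≡ 5·3 = 15 ≡ 7 (mod 8).
    Then x = 12 + 13·7 = 103, valid modulo lcm(13, 8) = 104: x ≡ 103 (mod 104).
  Combine with x ≡ 2 (mod 5): since gcd(104, 5) = 1, we get a unique residue mod 520.
    Write x = 103 + 104·t and substitute into x ≡ 2 (mod 5): 104·t ≡ 2 − 103 = -101 (mod 5).
    Reduce coefficients mod 5: 4·t ≡ 4 (mod 5).
    The inverse of 4 mod 5 is 4 (since 4·4 = 16 = 3·5 + 1), so t ≡ 4·4 = 16 ≡ 1 (mod 5).
    Then x = 103 + 104·1 = 207, valid modulo lcm(104, 5) = 520: x ≡ 207 (mod 520).
Verify: 207 mod 13 = 12 ✓, 207 mod 8 = 7 ✓, 207 mod 5 = 2 ✓.

x ≡ 207 (mod 520).


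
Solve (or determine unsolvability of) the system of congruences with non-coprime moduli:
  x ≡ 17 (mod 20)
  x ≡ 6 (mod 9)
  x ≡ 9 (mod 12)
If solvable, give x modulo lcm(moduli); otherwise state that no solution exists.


Moduli 20, 9, 12 are not pairwise coprime, so CRT works modulo lcm(m_i) when all pairwise compatibility conditions hold.
Pairwise compatibility: gcd(m_i, m_j) must divide a_i - a_j for every pair.
Merge one congruence at a time:
  Start: x ≡ 17 (mod 20).
  Combine with x ≡ 6 (mod 9): gcd(20, 9) = 1; 6 - 17 = -11, which IS divisible by 1, so compatible.
    Write x = 17 + 20·t and substitute into x ≡ 6 (mod 9): 20·t ≡ 6 − 17 = -11 (mod 9).
    Reduce coefficients mod 9: 2·t ≡ 7 (mod 9).
    The inverse of 2 mod 9 is 5 (since 2·5 = 10 = 1·9 + 1), so t ≡ 5·7 = 35 ≡ 8 (mod 9).
    Then x = 17 + 20·8 = 177, valid modulo lcm(20, 9) = 180: x ≡ 177 (mod 180).
  Combine with x ≡ 9 (mod 12): gcd(180, 12) = 12; 9 - 177 = -168, which IS divisible by 12, so compatible.
    Write x = 177 + 180·t and substitute into x ≡ 9 (mod 12): 180·t ≡ 9 − 177 = -168 (mod 12).
    Divide the congruence (and modulus) by g = 12: 15·t ≡ -14 (mod 1).
    Modulo 1 every t works; take t = 0.
    Then x = 177 + 180·0 = 177, valid modulo lcm(180, 12) = 180: x ≡ 177 (mod 180).
Verify: 177 mod 20 = 17, 177 mod 9 = 6, 177 mod 12 = 9.

x ≡ 177 (mod 180).
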